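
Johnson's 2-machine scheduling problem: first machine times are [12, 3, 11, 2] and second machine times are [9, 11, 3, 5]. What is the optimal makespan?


Apply Johnson's rule:
  Group 1 (a <= b): [(4, 2, 5), (2, 3, 11)]
  Group 2 (a > b): [(1, 12, 9), (3, 11, 3)]
Optimal job order: [4, 2, 1, 3]
Schedule:
  Job 4: M1 done at 2, M2 done at 7
  Job 2: M1 done at 5, M2 done at 18
  Job 1: M1 done at 17, M2 done at 27
  Job 3: M1 done at 28, M2 done at 31
Makespan = 31

31


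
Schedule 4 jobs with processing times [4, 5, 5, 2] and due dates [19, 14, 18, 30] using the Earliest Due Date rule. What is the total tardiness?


Sort by due date (EDD order): [(5, 14), (5, 18), (4, 19), (2, 30)]
Compute completion times and tardiness:
  Job 1: p=5, d=14, C=5, tardiness=max(0,5-14)=0
  Job 2: p=5, d=18, C=10, tardiness=max(0,10-18)=0
  Job 3: p=4, d=19, C=14, tardiness=max(0,14-19)=0
  Job 4: p=2, d=30, C=16, tardiness=max(0,16-30)=0
Total tardiness = 0

0


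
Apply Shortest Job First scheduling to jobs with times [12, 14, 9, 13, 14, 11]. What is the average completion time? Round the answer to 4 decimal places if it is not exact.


SJF order (ascending): [9, 11, 12, 13, 14, 14]
Completion times:
  Job 1: burst=9, C=9
  Job 2: burst=11, C=20
  Job 3: burst=12, C=32
  Job 4: burst=13, C=45
  Job 5: burst=14, C=59
  Job 6: burst=14, C=73
Average completion = 238/6 = 39.6667

39.6667


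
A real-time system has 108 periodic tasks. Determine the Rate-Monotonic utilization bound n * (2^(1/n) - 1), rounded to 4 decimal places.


Compute 2^(1/108) = 1.0064386691
Subtract 1: 1.0064386691 - 1 = 0.0064386691
Multiply by n: 108 * 0.0064386691 = 0.6953762628
Round to 4 dp: 0.6954

0.6954


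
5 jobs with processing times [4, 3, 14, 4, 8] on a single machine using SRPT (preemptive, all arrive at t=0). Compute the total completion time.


Since all jobs arrive at t=0, SRPT equals SPT ordering.
SPT order: [3, 4, 4, 8, 14]
Completion times:
  Job 1: p=3, C=3
  Job 2: p=4, C=7
  Job 3: p=4, C=11
  Job 4: p=8, C=19
  Job 5: p=14, C=33
Total completion time = 3 + 7 + 11 + 19 + 33 = 73

73


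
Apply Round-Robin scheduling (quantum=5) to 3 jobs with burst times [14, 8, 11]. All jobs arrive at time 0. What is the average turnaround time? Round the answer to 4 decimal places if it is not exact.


Time quantum = 5
Execution trace:
  J1 runs 5 units, time = 5
  J2 runs 5 units, time = 10
  J3 runs 5 units, time = 15
  J1 runs 5 units, time = 20
  J2 runs 3 units, time = 23
  J3 runs 5 units, time = 28
  J1 runs 4 units, time = 32
  J3 runs 1 units, time = 33
Finish times: [32, 23, 33]
Average turnaround = 88/3 = 29.3333

29.3333


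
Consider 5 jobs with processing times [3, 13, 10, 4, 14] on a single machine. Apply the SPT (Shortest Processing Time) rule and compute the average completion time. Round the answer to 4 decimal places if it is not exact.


Sort jobs by processing time (SPT order): [3, 4, 10, 13, 14]
Compute completion times sequentially:
  Job 1: processing = 3, completes at 3
  Job 2: processing = 4, completes at 7
  Job 3: processing = 10, completes at 17
  Job 4: processing = 13, completes at 30
  Job 5: processing = 14, completes at 44
Sum of completion times = 101
Average completion time = 101/5 = 20.2

20.2


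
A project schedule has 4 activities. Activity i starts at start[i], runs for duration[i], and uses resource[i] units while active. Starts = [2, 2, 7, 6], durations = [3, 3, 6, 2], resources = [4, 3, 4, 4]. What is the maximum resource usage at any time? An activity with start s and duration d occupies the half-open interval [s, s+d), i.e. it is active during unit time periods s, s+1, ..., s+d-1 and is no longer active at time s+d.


Each activity i is active on [start_i, start_i + duration_i).
Compute total resource usage per time slot:
  t=0: active resources = [], total = 0
  t=1: active resources = [], total = 0
  t=2: active resources = [4, 3], total = 7
  t=3: active resources = [4, 3], total = 7
  t=4: active resources = [4, 3], total = 7
  t=5: active resources = [], total = 0
  t=6: active resources = [4], total = 4
  t=7: active resources = [4, 4], total = 8
  t=8: active resources = [4], total = 4
  t=9: active resources = [4], total = 4
  t=10: active resources = [4], total = 4
  t=11: active resources = [4], total = 4
  t=12: active resources = [4], total = 4
Peak resource demand = 8

8


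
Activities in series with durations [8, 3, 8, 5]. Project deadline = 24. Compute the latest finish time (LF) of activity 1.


LF(activity 1) = deadline - sum of successor durations
Successors: activities 2 through 4 with durations [3, 8, 5]
Sum of successor durations = 16
LF = 24 - 16 = 8

8


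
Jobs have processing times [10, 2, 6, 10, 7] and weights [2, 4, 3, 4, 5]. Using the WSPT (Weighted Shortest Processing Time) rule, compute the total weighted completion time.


Compute p/w ratios and sort ascending (WSPT): [(2, 4), (7, 5), (6, 3), (10, 4), (10, 2)]
Compute weighted completion times:
  Job (p=2,w=4): C=2, w*C=4*2=8
  Job (p=7,w=5): C=9, w*C=5*9=45
  Job (p=6,w=3): C=15, w*C=3*15=45
  Job (p=10,w=4): C=25, w*C=4*25=100
  Job (p=10,w=2): C=35, w*C=2*35=70
Total weighted completion time = 268

268


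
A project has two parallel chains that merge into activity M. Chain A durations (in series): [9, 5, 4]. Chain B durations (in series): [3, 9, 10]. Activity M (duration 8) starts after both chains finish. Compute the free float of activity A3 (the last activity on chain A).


ES(A3) = sum of predecessors on chain A = 14
EF(A3) = ES + duration = 14 + 4 = 18
Successor of A3 is M. ES(M) = max(sum(A), sum(B)) = max(18, 22) = 22
Free float = ES(successor) - EF(current) = 22 - 18 = 4

4


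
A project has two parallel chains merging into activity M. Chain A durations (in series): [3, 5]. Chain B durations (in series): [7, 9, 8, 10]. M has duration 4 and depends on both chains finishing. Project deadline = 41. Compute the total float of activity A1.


Forward pass: ES(A1) = sum of predecessors on chain A = 0
EF = ES + duration = 0 + 3 = 3
Backward pass: LF(M) = deadline = 41; LS(M) = 41 - 4 = 37
LF(A1) = LS(M) - sum(successors on chain A) = 37 - 5 = 32
LS = LF - duration = 32 - 3 = 29
Total float = LS - ES = 29 - 0 = 29

29


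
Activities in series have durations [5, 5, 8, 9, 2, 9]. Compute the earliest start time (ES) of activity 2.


Activity 2 starts after activities 1 through 1 complete.
Predecessor durations: [5]
ES = 5 = 5

5


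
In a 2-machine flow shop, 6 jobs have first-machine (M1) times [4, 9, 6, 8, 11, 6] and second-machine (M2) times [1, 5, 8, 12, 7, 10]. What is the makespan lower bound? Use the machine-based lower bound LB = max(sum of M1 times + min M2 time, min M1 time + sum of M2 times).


LB1 = sum(M1 times) + min(M2 times) = 44 + 1 = 45
LB2 = min(M1 times) + sum(M2 times) = 4 + 43 = 47
Lower bound = max(LB1, LB2) = max(45, 47) = 47

47


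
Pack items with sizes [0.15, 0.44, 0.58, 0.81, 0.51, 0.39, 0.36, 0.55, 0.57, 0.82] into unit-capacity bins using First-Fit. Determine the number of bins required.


Place items sequentially using First-Fit:
  Item 0.15 -> new Bin 1
  Item 0.44 -> Bin 1 (now 0.59)
  Item 0.58 -> new Bin 2
  Item 0.81 -> new Bin 3
  Item 0.51 -> new Bin 4
  Item 0.39 -> Bin 1 (now 0.98)
  Item 0.36 -> Bin 2 (now 0.94)
  Item 0.55 -> new Bin 5
  Item 0.57 -> new Bin 6
  Item 0.82 -> new Bin 7
Total bins used = 7

7


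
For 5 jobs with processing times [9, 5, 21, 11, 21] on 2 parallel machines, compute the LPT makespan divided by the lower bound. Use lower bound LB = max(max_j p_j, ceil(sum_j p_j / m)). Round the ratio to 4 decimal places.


LPT order: [21, 21, 11, 9, 5]
Machine loads after assignment: [32, 35]
LPT makespan = 35
Lower bound = max(max_job, ceil(total/2)) = max(21, 34) = 34
Ratio = 35 / 34 = 1.0294

1.0294


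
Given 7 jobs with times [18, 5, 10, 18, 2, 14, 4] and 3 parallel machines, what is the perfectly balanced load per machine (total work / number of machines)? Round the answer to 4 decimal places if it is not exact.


Total processing time = 18 + 5 + 10 + 18 + 2 + 14 + 4 = 71
Number of machines = 3
Ideal balanced load = 71 / 3 = 23.6667

23.6667


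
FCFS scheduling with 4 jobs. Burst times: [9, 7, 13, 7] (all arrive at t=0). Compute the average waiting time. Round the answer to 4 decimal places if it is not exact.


FCFS order (as given): [9, 7, 13, 7]
Waiting times:
  Job 1: wait = 0
  Job 2: wait = 9
  Job 3: wait = 16
  Job 4: wait = 29
Sum of waiting times = 54
Average waiting time = 54/4 = 13.5

13.5


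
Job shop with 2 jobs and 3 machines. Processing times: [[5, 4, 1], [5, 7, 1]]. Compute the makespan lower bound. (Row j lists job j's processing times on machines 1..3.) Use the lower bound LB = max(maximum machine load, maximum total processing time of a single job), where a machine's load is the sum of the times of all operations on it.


Machine loads:
  Machine 1: 5 + 5 = 10
  Machine 2: 4 + 7 = 11
  Machine 3: 1 + 1 = 2
Max machine load = 11
Job totals:
  Job 1: 10
  Job 2: 13
Max job total = 13
Lower bound = max(11, 13) = 13

13


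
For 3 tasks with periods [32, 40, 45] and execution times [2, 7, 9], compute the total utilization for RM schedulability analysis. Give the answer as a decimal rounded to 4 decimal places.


Compute individual utilizations (exact fractions):
  Task 1: C/T = 2/32 = 1/16 (approx. 0.0625)
  Task 2: C/T = 7/40 (approx. 0.175)
  Task 3: C/T = 9/45 = 1/5 (approx. 0.2)
Total utilization U = 1/16 + 7/40 + 1/5 = 7/16
Rounded to 4 decimal places: U = 0.4375
RM (Liu & Layland) bound for 3 tasks = 0.779763; compare with U = 7/16 (approx. 0.437500)
U <= bound, so schedulable by RM sufficient condition.

0.4375


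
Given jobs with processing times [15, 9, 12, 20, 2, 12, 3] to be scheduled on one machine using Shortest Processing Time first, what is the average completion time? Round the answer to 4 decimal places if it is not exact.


Sort jobs by processing time (SPT order): [2, 3, 9, 12, 12, 15, 20]
Compute completion times sequentially:
  Job 1: processing = 2, completes at 2
  Job 2: processing = 3, completes at 5
  Job 3: processing = 9, completes at 14
  Job 4: processing = 12, completes at 26
  Job 5: processing = 12, completes at 38
  Job 6: processing = 15, completes at 53
  Job 7: processing = 20, completes at 73
Sum of completion times = 211
Average completion time = 211/7 = 30.1429

30.1429


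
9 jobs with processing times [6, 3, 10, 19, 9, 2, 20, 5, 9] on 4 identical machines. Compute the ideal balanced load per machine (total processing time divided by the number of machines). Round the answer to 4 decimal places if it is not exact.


Total processing time = 6 + 3 + 10 + 19 + 9 + 2 + 20 + 5 + 9 = 83
Number of machines = 4
Ideal balanced load = 83 / 4 = 20.75

20.75


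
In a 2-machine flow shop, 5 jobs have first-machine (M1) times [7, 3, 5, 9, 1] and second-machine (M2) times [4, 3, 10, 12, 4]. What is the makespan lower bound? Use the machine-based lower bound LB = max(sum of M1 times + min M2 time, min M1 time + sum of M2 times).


LB1 = sum(M1 times) + min(M2 times) = 25 + 3 = 28
LB2 = min(M1 times) + sum(M2 times) = 1 + 33 = 34
Lower bound = max(LB1, LB2) = max(28, 34) = 34

34


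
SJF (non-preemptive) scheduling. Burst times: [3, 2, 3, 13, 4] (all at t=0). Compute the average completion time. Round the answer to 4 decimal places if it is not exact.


SJF order (ascending): [2, 3, 3, 4, 13]
Completion times:
  Job 1: burst=2, C=2
  Job 2: burst=3, C=5
  Job 3: burst=3, C=8
  Job 4: burst=4, C=12
  Job 5: burst=13, C=25
Average completion = 52/5 = 10.4

10.4


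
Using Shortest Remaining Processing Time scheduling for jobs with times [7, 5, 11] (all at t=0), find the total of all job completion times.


Since all jobs arrive at t=0, SRPT equals SPT ordering.
SPT order: [5, 7, 11]
Completion times:
  Job 1: p=5, C=5
  Job 2: p=7, C=12
  Job 3: p=11, C=23
Total completion time = 5 + 12 + 23 = 40

40


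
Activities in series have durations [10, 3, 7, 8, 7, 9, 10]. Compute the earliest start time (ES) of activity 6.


Activity 6 starts after activities 1 through 5 complete.
Predecessor durations: [10, 3, 7, 8, 7]
ES = 10 + 3 + 7 + 8 + 7 = 35

35


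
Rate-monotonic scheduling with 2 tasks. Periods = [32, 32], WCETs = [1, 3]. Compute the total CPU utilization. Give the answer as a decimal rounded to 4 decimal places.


Compute individual utilizations (exact fractions):
  Task 1: C/T = 1/32 (approx. 0.0313)
  Task 2: C/T = 3/32 (approx. 0.0938)
Total utilization U = 1/32 + 3/32 = 1/8
Rounded to 4 decimal places: U = 0.1250
RM (Liu & Layland) bound for 2 tasks = 0.828427; compare with U = 1/8 (approx. 0.125000)
U <= bound, so schedulable by RM sufficient condition.

0.1250


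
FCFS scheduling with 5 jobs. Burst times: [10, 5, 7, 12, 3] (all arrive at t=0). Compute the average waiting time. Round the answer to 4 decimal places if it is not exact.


FCFS order (as given): [10, 5, 7, 12, 3]
Waiting times:
  Job 1: wait = 0
  Job 2: wait = 10
  Job 3: wait = 15
  Job 4: wait = 22
  Job 5: wait = 34
Sum of waiting times = 81
Average waiting time = 81/5 = 16.2

16.2


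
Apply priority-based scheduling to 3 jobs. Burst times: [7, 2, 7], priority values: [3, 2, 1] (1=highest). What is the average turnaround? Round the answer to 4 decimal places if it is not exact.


Sort by priority (ascending = highest first):
Order: [(1, 7), (2, 2), (3, 7)]
Completion times:
  Priority 1, burst=7, C=7
  Priority 2, burst=2, C=9
  Priority 3, burst=7, C=16
Average turnaround = 32/3 = 10.6667

10.6667


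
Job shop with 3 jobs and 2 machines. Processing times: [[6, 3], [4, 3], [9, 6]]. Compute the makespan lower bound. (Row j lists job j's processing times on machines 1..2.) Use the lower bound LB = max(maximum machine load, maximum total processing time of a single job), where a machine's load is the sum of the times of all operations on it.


Machine loads:
  Machine 1: 6 + 4 + 9 = 19
  Machine 2: 3 + 3 + 6 = 12
Max machine load = 19
Job totals:
  Job 1: 9
  Job 2: 7
  Job 3: 15
Max job total = 15
Lower bound = max(19, 15) = 19

19


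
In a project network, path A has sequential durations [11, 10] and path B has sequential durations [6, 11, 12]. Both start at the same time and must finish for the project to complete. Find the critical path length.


Path A total = 11 + 10 = 21
Path B total = 6 + 11 + 12 = 29
Critical path = longest path = max(21, 29) = 29

29


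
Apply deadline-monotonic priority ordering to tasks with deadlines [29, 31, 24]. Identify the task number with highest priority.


Sort tasks by relative deadline (ascending):
  Task 3: deadline = 24
  Task 1: deadline = 29
  Task 2: deadline = 31
Priority order (highest first): [3, 1, 2]
Highest priority task = 3

3


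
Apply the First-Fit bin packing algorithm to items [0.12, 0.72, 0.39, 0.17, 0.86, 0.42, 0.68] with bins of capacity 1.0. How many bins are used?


Place items sequentially using First-Fit:
  Item 0.12 -> new Bin 1
  Item 0.72 -> Bin 1 (now 0.84)
  Item 0.39 -> new Bin 2
  Item 0.17 -> Bin 2 (now 0.56)
  Item 0.86 -> new Bin 3
  Item 0.42 -> Bin 2 (now 0.98)
  Item 0.68 -> new Bin 4
Total bins used = 4

4


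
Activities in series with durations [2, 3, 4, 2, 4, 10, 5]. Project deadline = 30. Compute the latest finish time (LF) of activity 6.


LF(activity 6) = deadline - sum of successor durations
Successors: activities 7 through 7 with durations [5]
Sum of successor durations = 5
LF = 30 - 5 = 25

25


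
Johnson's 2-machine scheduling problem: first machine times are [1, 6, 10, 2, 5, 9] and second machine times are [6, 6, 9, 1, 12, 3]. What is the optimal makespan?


Apply Johnson's rule:
  Group 1 (a <= b): [(1, 1, 6), (5, 5, 12), (2, 6, 6)]
  Group 2 (a > b): [(3, 10, 9), (6, 9, 3), (4, 2, 1)]
Optimal job order: [1, 5, 2, 3, 6, 4]
Schedule:
  Job 1: M1 done at 1, M2 done at 7
  Job 5: M1 done at 6, M2 done at 19
  Job 2: M1 done at 12, M2 done at 25
  Job 3: M1 done at 22, M2 done at 34
  Job 6: M1 done at 31, M2 done at 37
  Job 4: M1 done at 33, M2 done at 38
Makespan = 38

38


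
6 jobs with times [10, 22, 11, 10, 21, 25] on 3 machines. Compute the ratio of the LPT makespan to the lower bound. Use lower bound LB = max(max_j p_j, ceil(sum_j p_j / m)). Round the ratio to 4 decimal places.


LPT order: [25, 22, 21, 11, 10, 10]
Machine loads after assignment: [35, 32, 32]
LPT makespan = 35
Lower bound = max(max_job, ceil(total/3)) = max(25, 33) = 33
Ratio = 35 / 33 = 1.0606

1.0606


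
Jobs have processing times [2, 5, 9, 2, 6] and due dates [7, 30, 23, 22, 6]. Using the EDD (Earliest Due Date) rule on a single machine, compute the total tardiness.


Sort by due date (EDD order): [(6, 6), (2, 7), (2, 22), (9, 23), (5, 30)]
Compute completion times and tardiness:
  Job 1: p=6, d=6, C=6, tardiness=max(0,6-6)=0
  Job 2: p=2, d=7, C=8, tardiness=max(0,8-7)=1
  Job 3: p=2, d=22, C=10, tardiness=max(0,10-22)=0
  Job 4: p=9, d=23, C=19, tardiness=max(0,19-23)=0
  Job 5: p=5, d=30, C=24, tardiness=max(0,24-30)=0
Total tardiness = 1

1


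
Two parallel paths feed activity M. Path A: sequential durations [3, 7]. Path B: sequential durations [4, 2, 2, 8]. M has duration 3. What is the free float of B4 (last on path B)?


ES(B4) = sum of predecessors on chain B = 8
EF(B4) = ES + duration = 8 + 8 = 16
Successor of B4 is M. ES(M) = max(sum(A), sum(B)) = max(10, 16) = 16
Free float = ES(successor) - EF(current) = 16 - 16 = 0

0


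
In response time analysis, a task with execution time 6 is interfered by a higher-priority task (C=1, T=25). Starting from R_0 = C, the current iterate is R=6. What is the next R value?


R_next = C + ceil(R_prev / T_hp) * C_hp
ceil(6 / 25) = ceil(0.24) = 1
Interference = 1 * 1 = 1
R_next = 6 + 1 = 7

7


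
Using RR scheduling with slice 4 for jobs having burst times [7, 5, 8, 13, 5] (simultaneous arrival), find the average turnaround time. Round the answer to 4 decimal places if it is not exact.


Time quantum = 4
Execution trace:
  J1 runs 4 units, time = 4
  J2 runs 4 units, time = 8
  J3 runs 4 units, time = 12
  J4 runs 4 units, time = 16
  J5 runs 4 units, time = 20
  J1 runs 3 units, time = 23
  J2 runs 1 units, time = 24
  J3 runs 4 units, time = 28
  J4 runs 4 units, time = 32
  J5 runs 1 units, time = 33
  J4 runs 4 units, time = 37
  J4 runs 1 units, time = 38
Finish times: [23, 24, 28, 38, 33]
Average turnaround = 146/5 = 29.2

29.2


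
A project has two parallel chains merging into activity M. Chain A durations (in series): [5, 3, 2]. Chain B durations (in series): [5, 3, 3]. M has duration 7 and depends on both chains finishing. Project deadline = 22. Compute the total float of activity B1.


Forward pass: ES(B1) = sum of predecessors on chain B = 0
EF = ES + duration = 0 + 5 = 5
Backward pass: LF(M) = deadline = 22; LS(M) = 22 - 7 = 15
LF(B1) = LS(M) - sum(successors on chain B) = 15 - 6 = 9
LS = LF - duration = 9 - 5 = 4
Total float = LS - ES = 4 - 0 = 4

4


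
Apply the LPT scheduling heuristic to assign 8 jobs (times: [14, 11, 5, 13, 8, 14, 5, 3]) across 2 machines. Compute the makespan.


Sort jobs in decreasing order (LPT): [14, 14, 13, 11, 8, 5, 5, 3]
Assign each job to the least loaded machine:
  Machine 1: jobs [14, 13, 5, 5], load = 37
  Machine 2: jobs [14, 11, 8, 3], load = 36
Makespan = max load = 37

37


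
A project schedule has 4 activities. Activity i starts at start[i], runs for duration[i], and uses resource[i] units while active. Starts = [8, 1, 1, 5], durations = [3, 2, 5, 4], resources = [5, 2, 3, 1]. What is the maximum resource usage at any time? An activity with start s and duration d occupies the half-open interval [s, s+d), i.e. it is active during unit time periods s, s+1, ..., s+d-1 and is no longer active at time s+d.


Each activity i is active on [start_i, start_i + duration_i).
Compute total resource usage per time slot:
  t=0: active resources = [], total = 0
  t=1: active resources = [2, 3], total = 5
  t=2: active resources = [2, 3], total = 5
  t=3: active resources = [3], total = 3
  t=4: active resources = [3], total = 3
  t=5: active resources = [3, 1], total = 4
  t=6: active resources = [1], total = 1
  t=7: active resources = [1], total = 1
  t=8: active resources = [5, 1], total = 6
  t=9: active resources = [5], total = 5
  t=10: active resources = [5], total = 5
Peak resource demand = 6

6


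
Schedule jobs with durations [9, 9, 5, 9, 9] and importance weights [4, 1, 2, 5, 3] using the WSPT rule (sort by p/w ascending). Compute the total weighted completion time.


Compute p/w ratios and sort ascending (WSPT): [(9, 5), (9, 4), (5, 2), (9, 3), (9, 1)]
Compute weighted completion times:
  Job (p=9,w=5): C=9, w*C=5*9=45
  Job (p=9,w=4): C=18, w*C=4*18=72
  Job (p=5,w=2): C=23, w*C=2*23=46
  Job (p=9,w=3): C=32, w*C=3*32=96
  Job (p=9,w=1): C=41, w*C=1*41=41
Total weighted completion time = 300

300


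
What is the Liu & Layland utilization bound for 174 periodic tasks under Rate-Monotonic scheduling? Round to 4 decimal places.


Compute 2^(1/174) = 1.0039915496
Subtract 1: 1.0039915496 - 1 = 0.0039915496
Multiply by n: 174 * 0.0039915496 = 0.6945296304
Round to 4 dp: 0.6945

0.6945


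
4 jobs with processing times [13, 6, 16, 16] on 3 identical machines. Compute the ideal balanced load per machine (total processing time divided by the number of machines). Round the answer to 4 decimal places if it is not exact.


Total processing time = 13 + 6 + 16 + 16 = 51
Number of machines = 3
Ideal balanced load = 51 / 3 = 17.0

17.0


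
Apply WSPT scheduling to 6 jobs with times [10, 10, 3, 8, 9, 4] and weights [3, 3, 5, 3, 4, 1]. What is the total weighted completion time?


Compute p/w ratios and sort ascending (WSPT): [(3, 5), (9, 4), (8, 3), (10, 3), (10, 3), (4, 1)]
Compute weighted completion times:
  Job (p=3,w=5): C=3, w*C=5*3=15
  Job (p=9,w=4): C=12, w*C=4*12=48
  Job (p=8,w=3): C=20, w*C=3*20=60
  Job (p=10,w=3): C=30, w*C=3*30=90
  Job (p=10,w=3): C=40, w*C=3*40=120
  Job (p=4,w=1): C=44, w*C=1*44=44
Total weighted completion time = 377

377


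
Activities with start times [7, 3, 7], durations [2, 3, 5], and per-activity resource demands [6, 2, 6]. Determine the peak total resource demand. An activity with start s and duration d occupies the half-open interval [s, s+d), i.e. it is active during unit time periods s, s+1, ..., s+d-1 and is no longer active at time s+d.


Each activity i is active on [start_i, start_i + duration_i).
Compute total resource usage per time slot:
  t=0: active resources = [], total = 0
  t=1: active resources = [], total = 0
  t=2: active resources = [], total = 0
  t=3: active resources = [2], total = 2
  t=4: active resources = [2], total = 2
  t=5: active resources = [2], total = 2
  t=6: active resources = [], total = 0
  t=7: active resources = [6, 6], total = 12
  t=8: active resources = [6, 6], total = 12
  t=9: active resources = [6], total = 6
  t=10: active resources = [6], total = 6
  t=11: active resources = [6], total = 6
Peak resource demand = 12

12


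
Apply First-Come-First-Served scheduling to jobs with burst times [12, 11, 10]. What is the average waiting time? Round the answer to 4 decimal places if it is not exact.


FCFS order (as given): [12, 11, 10]
Waiting times:
  Job 1: wait = 0
  Job 2: wait = 12
  Job 3: wait = 23
Sum of waiting times = 35
Average waiting time = 35/3 = 11.6667

11.6667


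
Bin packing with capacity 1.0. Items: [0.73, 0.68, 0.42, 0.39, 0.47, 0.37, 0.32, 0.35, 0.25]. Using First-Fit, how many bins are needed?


Place items sequentially using First-Fit:
  Item 0.73 -> new Bin 1
  Item 0.68 -> new Bin 2
  Item 0.42 -> new Bin 3
  Item 0.39 -> Bin 3 (now 0.81)
  Item 0.47 -> new Bin 4
  Item 0.37 -> Bin 4 (now 0.84)
  Item 0.32 -> Bin 2 (now 1.0)
  Item 0.35 -> new Bin 5
  Item 0.25 -> Bin 1 (now 0.98)
Total bins used = 5

5


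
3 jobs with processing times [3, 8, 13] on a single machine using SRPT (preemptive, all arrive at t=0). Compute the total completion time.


Since all jobs arrive at t=0, SRPT equals SPT ordering.
SPT order: [3, 8, 13]
Completion times:
  Job 1: p=3, C=3
  Job 2: p=8, C=11
  Job 3: p=13, C=24
Total completion time = 3 + 11 + 24 = 38

38


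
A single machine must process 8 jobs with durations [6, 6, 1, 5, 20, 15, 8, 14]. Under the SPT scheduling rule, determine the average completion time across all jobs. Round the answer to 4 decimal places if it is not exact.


Sort jobs by processing time (SPT order): [1, 5, 6, 6, 8, 14, 15, 20]
Compute completion times sequentially:
  Job 1: processing = 1, completes at 1
  Job 2: processing = 5, completes at 6
  Job 3: processing = 6, completes at 12
  Job 4: processing = 6, completes at 18
  Job 5: processing = 8, completes at 26
  Job 6: processing = 14, completes at 40
  Job 7: processing = 15, completes at 55
  Job 8: processing = 20, completes at 75
Sum of completion times = 233
Average completion time = 233/8 = 29.125

29.125


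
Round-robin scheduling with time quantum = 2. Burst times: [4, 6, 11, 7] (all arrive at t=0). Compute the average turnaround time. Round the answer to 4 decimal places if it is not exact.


Time quantum = 2
Execution trace:
  J1 runs 2 units, time = 2
  J2 runs 2 units, time = 4
  J3 runs 2 units, time = 6
  J4 runs 2 units, time = 8
  J1 runs 2 units, time = 10
  J2 runs 2 units, time = 12
  J3 runs 2 units, time = 14
  J4 runs 2 units, time = 16
  J2 runs 2 units, time = 18
  J3 runs 2 units, time = 20
  J4 runs 2 units, time = 22
  J3 runs 2 units, time = 24
  J4 runs 1 units, time = 25
  J3 runs 2 units, time = 27
  J3 runs 1 units, time = 28
Finish times: [10, 18, 28, 25]
Average turnaround = 81/4 = 20.25

20.25


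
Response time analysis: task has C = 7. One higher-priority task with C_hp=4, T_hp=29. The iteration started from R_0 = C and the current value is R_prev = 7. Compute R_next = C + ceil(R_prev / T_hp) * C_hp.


R_next = C + ceil(R_prev / T_hp) * C_hp
ceil(7 / 29) = ceil(0.2414) = 1
Interference = 1 * 4 = 4
R_next = 7 + 4 = 11

11


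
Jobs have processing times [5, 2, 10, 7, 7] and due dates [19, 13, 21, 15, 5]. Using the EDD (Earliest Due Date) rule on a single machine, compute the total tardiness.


Sort by due date (EDD order): [(7, 5), (2, 13), (7, 15), (5, 19), (10, 21)]
Compute completion times and tardiness:
  Job 1: p=7, d=5, C=7, tardiness=max(0,7-5)=2
  Job 2: p=2, d=13, C=9, tardiness=max(0,9-13)=0
  Job 3: p=7, d=15, C=16, tardiness=max(0,16-15)=1
  Job 4: p=5, d=19, C=21, tardiness=max(0,21-19)=2
  Job 5: p=10, d=21, C=31, tardiness=max(0,31-21)=10
Total tardiness = 15

15


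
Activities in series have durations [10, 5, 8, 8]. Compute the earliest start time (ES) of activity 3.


Activity 3 starts after activities 1 through 2 complete.
Predecessor durations: [10, 5]
ES = 10 + 5 = 15

15


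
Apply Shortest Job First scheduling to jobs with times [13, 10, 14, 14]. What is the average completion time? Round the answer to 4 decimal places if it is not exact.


SJF order (ascending): [10, 13, 14, 14]
Completion times:
  Job 1: burst=10, C=10
  Job 2: burst=13, C=23
  Job 3: burst=14, C=37
  Job 4: burst=14, C=51
Average completion = 121/4 = 30.25

30.25


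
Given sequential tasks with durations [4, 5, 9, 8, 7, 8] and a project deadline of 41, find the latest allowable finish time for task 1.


LF(activity 1) = deadline - sum of successor durations
Successors: activities 2 through 6 with durations [5, 9, 8, 7, 8]
Sum of successor durations = 37
LF = 41 - 37 = 4

4


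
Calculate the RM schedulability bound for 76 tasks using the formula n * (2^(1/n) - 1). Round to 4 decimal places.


Compute 2^(1/76) = 1.0091620748
Subtract 1: 1.0091620748 - 1 = 0.0091620748
Multiply by n: 76 * 0.0091620748 = 0.6963176848
Round to 4 dp: 0.6963

0.6963


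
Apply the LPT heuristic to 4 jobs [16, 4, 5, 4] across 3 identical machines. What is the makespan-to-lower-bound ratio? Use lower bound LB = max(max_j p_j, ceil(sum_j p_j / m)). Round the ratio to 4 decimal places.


LPT order: [16, 5, 4, 4]
Machine loads after assignment: [16, 5, 8]
LPT makespan = 16
Lower bound = max(max_job, ceil(total/3)) = max(16, 10) = 16
Ratio = 16 / 16 = 1.0

1.0


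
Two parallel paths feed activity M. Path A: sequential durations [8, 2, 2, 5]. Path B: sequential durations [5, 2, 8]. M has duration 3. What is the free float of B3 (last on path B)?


ES(B3) = sum of predecessors on chain B = 7
EF(B3) = ES + duration = 7 + 8 = 15
Successor of B3 is M. ES(M) = max(sum(A), sum(B)) = max(17, 15) = 17
Free float = ES(successor) - EF(current) = 17 - 15 = 2

2


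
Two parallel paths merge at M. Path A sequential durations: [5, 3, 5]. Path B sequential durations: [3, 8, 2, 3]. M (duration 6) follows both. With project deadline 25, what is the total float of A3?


Forward pass: ES(A3) = sum of predecessors on chain A = 8
EF = ES + duration = 8 + 5 = 13
Backward pass: LF(M) = deadline = 25; LS(M) = 25 - 6 = 19
LF(A3) = LS(M) - sum(successors on chain A) = 19 - 0 = 19
LS = LF - duration = 19 - 5 = 14
Total float = LS - ES = 14 - 8 = 6

6


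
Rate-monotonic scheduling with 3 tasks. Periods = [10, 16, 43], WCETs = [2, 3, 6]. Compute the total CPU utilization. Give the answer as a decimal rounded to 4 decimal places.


Compute individual utilizations (exact fractions):
  Task 1: C/T = 2/10 = 1/5 (approx. 0.2)
  Task 2: C/T = 3/16 (approx. 0.1875)
  Task 3: C/T = 6/43 (approx. 0.1395)
Total utilization U = 1/5 + 3/16 + 6/43 = 1813/3440
Rounded to 4 decimal places: U = 0.5270
RM (Liu & Layland) bound for 3 tasks = 0.779763; compare with U = 1813/3440 (approx. 0.527035)
U <= bound, so schedulable by RM sufficient condition.

0.5270


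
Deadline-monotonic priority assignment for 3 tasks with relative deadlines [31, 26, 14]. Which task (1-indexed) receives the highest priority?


Sort tasks by relative deadline (ascending):
  Task 3: deadline = 14
  Task 2: deadline = 26
  Task 1: deadline = 31
Priority order (highest first): [3, 2, 1]
Highest priority task = 3

3


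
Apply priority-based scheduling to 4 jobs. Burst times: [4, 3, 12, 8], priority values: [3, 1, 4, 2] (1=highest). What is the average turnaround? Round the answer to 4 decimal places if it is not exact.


Sort by priority (ascending = highest first):
Order: [(1, 3), (2, 8), (3, 4), (4, 12)]
Completion times:
  Priority 1, burst=3, C=3
  Priority 2, burst=8, C=11
  Priority 3, burst=4, C=15
  Priority 4, burst=12, C=27
Average turnaround = 56/4 = 14.0

14.0


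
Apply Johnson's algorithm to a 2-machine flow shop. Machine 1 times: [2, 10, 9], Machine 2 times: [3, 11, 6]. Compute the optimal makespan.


Apply Johnson's rule:
  Group 1 (a <= b): [(1, 2, 3), (2, 10, 11)]
  Group 2 (a > b): [(3, 9, 6)]
Optimal job order: [1, 2, 3]
Schedule:
  Job 1: M1 done at 2, M2 done at 5
  Job 2: M1 done at 12, M2 done at 23
  Job 3: M1 done at 21, M2 done at 29
Makespan = 29

29


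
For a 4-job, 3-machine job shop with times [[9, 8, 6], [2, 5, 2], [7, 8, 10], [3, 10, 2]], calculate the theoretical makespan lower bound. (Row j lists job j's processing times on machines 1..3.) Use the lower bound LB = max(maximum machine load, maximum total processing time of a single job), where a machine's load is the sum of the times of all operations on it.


Machine loads:
  Machine 1: 9 + 2 + 7 + 3 = 21
  Machine 2: 8 + 5 + 8 + 10 = 31
  Machine 3: 6 + 2 + 10 + 2 = 20
Max machine load = 31
Job totals:
  Job 1: 23
  Job 2: 9
  Job 3: 25
  Job 4: 15
Max job total = 25
Lower bound = max(31, 25) = 31

31


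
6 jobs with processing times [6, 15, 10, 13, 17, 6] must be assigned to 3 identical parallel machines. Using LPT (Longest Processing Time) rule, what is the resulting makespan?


Sort jobs in decreasing order (LPT): [17, 15, 13, 10, 6, 6]
Assign each job to the least loaded machine:
  Machine 1: jobs [17, 6], load = 23
  Machine 2: jobs [15, 6], load = 21
  Machine 3: jobs [13, 10], load = 23
Makespan = max load = 23

23


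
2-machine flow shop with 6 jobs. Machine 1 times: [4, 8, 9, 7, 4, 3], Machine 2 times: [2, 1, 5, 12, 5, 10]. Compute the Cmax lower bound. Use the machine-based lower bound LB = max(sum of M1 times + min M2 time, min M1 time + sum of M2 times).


LB1 = sum(M1 times) + min(M2 times) = 35 + 1 = 36
LB2 = min(M1 times) + sum(M2 times) = 3 + 35 = 38
Lower bound = max(LB1, LB2) = max(36, 38) = 38

38


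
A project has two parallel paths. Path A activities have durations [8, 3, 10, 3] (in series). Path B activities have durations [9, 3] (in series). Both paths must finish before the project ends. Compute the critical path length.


Path A total = 8 + 3 + 10 + 3 = 24
Path B total = 9 + 3 = 12
Critical path = longest path = max(24, 12) = 24

24


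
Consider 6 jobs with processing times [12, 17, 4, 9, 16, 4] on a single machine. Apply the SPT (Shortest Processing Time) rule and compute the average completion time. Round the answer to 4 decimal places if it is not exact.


Sort jobs by processing time (SPT order): [4, 4, 9, 12, 16, 17]
Compute completion times sequentially:
  Job 1: processing = 4, completes at 4
  Job 2: processing = 4, completes at 8
  Job 3: processing = 9, completes at 17
  Job 4: processing = 12, completes at 29
  Job 5: processing = 16, completes at 45
  Job 6: processing = 17, completes at 62
Sum of completion times = 165
Average completion time = 165/6 = 27.5

27.5


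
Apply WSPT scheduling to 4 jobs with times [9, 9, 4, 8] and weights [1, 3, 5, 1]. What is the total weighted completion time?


Compute p/w ratios and sort ascending (WSPT): [(4, 5), (9, 3), (8, 1), (9, 1)]
Compute weighted completion times:
  Job (p=4,w=5): C=4, w*C=5*4=20
  Job (p=9,w=3): C=13, w*C=3*13=39
  Job (p=8,w=1): C=21, w*C=1*21=21
  Job (p=9,w=1): C=30, w*C=1*30=30
Total weighted completion time = 110

110


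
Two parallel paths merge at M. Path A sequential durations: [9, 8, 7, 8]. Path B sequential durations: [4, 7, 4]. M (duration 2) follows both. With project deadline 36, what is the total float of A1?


Forward pass: ES(A1) = sum of predecessors on chain A = 0
EF = ES + duration = 0 + 9 = 9
Backward pass: LF(M) = deadline = 36; LS(M) = 36 - 2 = 34
LF(A1) = LS(M) - sum(successors on chain A) = 34 - 23 = 11
LS = LF - duration = 11 - 9 = 2
Total float = LS - ES = 2 - 0 = 2

2


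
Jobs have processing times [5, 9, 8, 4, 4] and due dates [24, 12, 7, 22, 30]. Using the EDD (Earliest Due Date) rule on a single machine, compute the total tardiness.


Sort by due date (EDD order): [(8, 7), (9, 12), (4, 22), (5, 24), (4, 30)]
Compute completion times and tardiness:
  Job 1: p=8, d=7, C=8, tardiness=max(0,8-7)=1
  Job 2: p=9, d=12, C=17, tardiness=max(0,17-12)=5
  Job 3: p=4, d=22, C=21, tardiness=max(0,21-22)=0
  Job 4: p=5, d=24, C=26, tardiness=max(0,26-24)=2
  Job 5: p=4, d=30, C=30, tardiness=max(0,30-30)=0
Total tardiness = 8

8


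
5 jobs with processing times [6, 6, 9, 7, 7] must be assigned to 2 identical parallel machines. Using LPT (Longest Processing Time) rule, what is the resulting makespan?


Sort jobs in decreasing order (LPT): [9, 7, 7, 6, 6]
Assign each job to the least loaded machine:
  Machine 1: jobs [9, 6], load = 15
  Machine 2: jobs [7, 7, 6], load = 20
Makespan = max load = 20

20


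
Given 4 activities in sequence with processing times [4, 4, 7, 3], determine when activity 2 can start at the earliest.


Activity 2 starts after activities 1 through 1 complete.
Predecessor durations: [4]
ES = 4 = 4

4


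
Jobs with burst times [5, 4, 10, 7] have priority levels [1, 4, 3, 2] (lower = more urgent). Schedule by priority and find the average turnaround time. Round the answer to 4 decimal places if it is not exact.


Sort by priority (ascending = highest first):
Order: [(1, 5), (2, 7), (3, 10), (4, 4)]
Completion times:
  Priority 1, burst=5, C=5
  Priority 2, burst=7, C=12
  Priority 3, burst=10, C=22
  Priority 4, burst=4, C=26
Average turnaround = 65/4 = 16.25

16.25


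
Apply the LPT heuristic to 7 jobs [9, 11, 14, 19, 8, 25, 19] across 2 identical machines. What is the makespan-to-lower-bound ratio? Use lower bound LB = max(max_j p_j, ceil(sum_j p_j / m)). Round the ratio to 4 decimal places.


LPT order: [25, 19, 19, 14, 11, 9, 8]
Machine loads after assignment: [56, 49]
LPT makespan = 56
Lower bound = max(max_job, ceil(total/2)) = max(25, 53) = 53
Ratio = 56 / 53 = 1.0566

1.0566


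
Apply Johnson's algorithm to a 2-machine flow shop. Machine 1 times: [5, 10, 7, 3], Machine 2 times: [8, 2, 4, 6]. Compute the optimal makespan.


Apply Johnson's rule:
  Group 1 (a <= b): [(4, 3, 6), (1, 5, 8)]
  Group 2 (a > b): [(3, 7, 4), (2, 10, 2)]
Optimal job order: [4, 1, 3, 2]
Schedule:
  Job 4: M1 done at 3, M2 done at 9
  Job 1: M1 done at 8, M2 done at 17
  Job 3: M1 done at 15, M2 done at 21
  Job 2: M1 done at 25, M2 done at 27
Makespan = 27

27


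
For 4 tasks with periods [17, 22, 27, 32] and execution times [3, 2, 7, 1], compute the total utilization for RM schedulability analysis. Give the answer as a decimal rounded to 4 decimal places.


Compute individual utilizations (exact fractions):
  Task 1: C/T = 3/17 (approx. 0.1765)
  Task 2: C/T = 2/22 = 1/11 (approx. 0.0909)
  Task 3: C/T = 7/27 (approx. 0.2593)
  Task 4: C/T = 1/32 (approx. 0.0313)
Total utilization U = 3/17 + 1/11 + 7/27 + 1/32 = 90137/161568
Rounded to 4 decimal places: U = 0.5579
RM (Liu & Layland) bound for 4 tasks = 0.756828; compare with U = 90137/161568 (approx. 0.557889)
U <= bound, so schedulable by RM sufficient condition.

0.5579


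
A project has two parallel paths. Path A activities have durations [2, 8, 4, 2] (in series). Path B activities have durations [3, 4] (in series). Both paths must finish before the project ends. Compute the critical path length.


Path A total = 2 + 8 + 4 + 2 = 16
Path B total = 3 + 4 = 7
Critical path = longest path = max(16, 7) = 16

16


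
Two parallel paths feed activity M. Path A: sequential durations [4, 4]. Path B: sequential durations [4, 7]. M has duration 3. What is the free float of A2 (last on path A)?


ES(A2) = sum of predecessors on chain A = 4
EF(A2) = ES + duration = 4 + 4 = 8
Successor of A2 is M. ES(M) = max(sum(A), sum(B)) = max(8, 11) = 11
Free float = ES(successor) - EF(current) = 11 - 8 = 3

3


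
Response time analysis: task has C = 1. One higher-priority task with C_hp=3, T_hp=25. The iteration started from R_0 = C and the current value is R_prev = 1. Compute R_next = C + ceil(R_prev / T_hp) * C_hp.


R_next = C + ceil(R_prev / T_hp) * C_hp
ceil(1 / 25) = ceil(0.04) = 1
Interference = 1 * 3 = 3
R_next = 1 + 3 = 4

4


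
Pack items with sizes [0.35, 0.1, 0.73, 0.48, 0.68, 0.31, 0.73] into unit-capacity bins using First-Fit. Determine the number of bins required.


Place items sequentially using First-Fit:
  Item 0.35 -> new Bin 1
  Item 0.1 -> Bin 1 (now 0.45)
  Item 0.73 -> new Bin 2
  Item 0.48 -> Bin 1 (now 0.93)
  Item 0.68 -> new Bin 3
  Item 0.31 -> Bin 3 (now 0.99)
  Item 0.73 -> new Bin 4
Total bins used = 4

4


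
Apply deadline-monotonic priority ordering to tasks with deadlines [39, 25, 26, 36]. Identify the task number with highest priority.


Sort tasks by relative deadline (ascending):
  Task 2: deadline = 25
  Task 3: deadline = 26
  Task 4: deadline = 36
  Task 1: deadline = 39
Priority order (highest first): [2, 3, 4, 1]
Highest priority task = 2

2


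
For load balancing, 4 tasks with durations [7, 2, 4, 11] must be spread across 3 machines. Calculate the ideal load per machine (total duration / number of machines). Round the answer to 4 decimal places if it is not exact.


Total processing time = 7 + 2 + 4 + 11 = 24
Number of machines = 3
Ideal balanced load = 24 / 3 = 8.0

8.0


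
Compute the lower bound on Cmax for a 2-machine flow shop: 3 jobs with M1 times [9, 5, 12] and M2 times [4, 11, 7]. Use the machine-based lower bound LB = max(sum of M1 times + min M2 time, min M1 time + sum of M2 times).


LB1 = sum(M1 times) + min(M2 times) = 26 + 4 = 30
LB2 = min(M1 times) + sum(M2 times) = 5 + 22 = 27
Lower bound = max(LB1, LB2) = max(30, 27) = 30

30
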